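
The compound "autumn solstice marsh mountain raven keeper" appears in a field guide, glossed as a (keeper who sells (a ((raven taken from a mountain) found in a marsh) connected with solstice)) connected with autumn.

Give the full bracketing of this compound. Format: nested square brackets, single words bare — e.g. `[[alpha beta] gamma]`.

[autumn [[solstice [marsh [mountain raven]]] keeper]]

Overall it is a kind of keeper (specifically "solstice marsh mountain raven keeper"); the modifier is "autumn".
Within "solstice marsh mountain raven keeper", the head is "keeper" and the modifier is "solstice marsh mountain raven".
Within "solstice marsh mountain raven", the head is "raven" (specifically "marsh mountain raven") and the modifier is "solstice".
Within "marsh mountain raven", the head is "raven" (specifically "mountain raven") and the modifier is "marsh".
Within "mountain raven", the head is "raven" and the modifier is "mountain".
So the structure is [autumn [[solstice [marsh [mountain raven]]] keeper]].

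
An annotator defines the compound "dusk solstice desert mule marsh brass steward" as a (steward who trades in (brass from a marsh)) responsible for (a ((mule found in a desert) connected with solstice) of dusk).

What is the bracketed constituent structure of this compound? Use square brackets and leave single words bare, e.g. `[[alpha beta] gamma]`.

Overall it is a kind of steward (specifically "marsh brass steward"); the modifier is "dusk solstice desert mule".
Within "dusk solstice desert mule", the head is "mule" (specifically "solstice desert mule") and the modifier is "dusk".
Within "solstice desert mule", the head is "mule" (specifically "desert mule") and the modifier is "solstice".
Within "desert mule", the head is "mule" and the modifier is "desert".
Within "marsh brass steward", the head is "steward" and the modifier is "marsh brass".
Within "marsh brass", the head is "brass" and the modifier is "marsh".
So the structure is [[dusk [solstice [desert mule]]] [[marsh brass] steward]].

[[dusk [solstice [desert mule]]] [[marsh brass] steward]]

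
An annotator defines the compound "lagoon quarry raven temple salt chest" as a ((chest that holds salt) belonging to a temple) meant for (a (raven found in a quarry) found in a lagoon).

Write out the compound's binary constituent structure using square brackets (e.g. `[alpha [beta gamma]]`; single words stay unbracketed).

[[lagoon [quarry raven]] [temple [salt chest]]]

Whole compound: head "chest" (specifically "temple salt chest"), modifier "lagoon quarry raven".
Inside "lagoon quarry raven": head "raven" (specifically "quarry raven"), modifier "lagoon".
Inside "quarry raven": head "raven", modifier "quarry".
Inside "temple salt chest": head "chest" (specifically "salt chest"), modifier "temple".
Inside "salt chest": head "chest", modifier "salt".
Assembled: [[lagoon [quarry raven]] [temple [salt chest]]].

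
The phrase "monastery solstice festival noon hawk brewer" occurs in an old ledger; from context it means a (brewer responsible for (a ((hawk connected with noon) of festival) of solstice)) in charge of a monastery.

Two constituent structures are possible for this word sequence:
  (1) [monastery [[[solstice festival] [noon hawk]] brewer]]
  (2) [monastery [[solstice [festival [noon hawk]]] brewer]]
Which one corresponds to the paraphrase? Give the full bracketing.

The paraphrase's head is the "brewer" part ("solstice festival noon hawk brewer"); its modifier is "monastery".
That top-level split, carried through the inner groups, gives [monastery [[solstice [festival [noon hawk]]] brewer]].

[monastery [[solstice [festival [noon hawk]]] brewer]]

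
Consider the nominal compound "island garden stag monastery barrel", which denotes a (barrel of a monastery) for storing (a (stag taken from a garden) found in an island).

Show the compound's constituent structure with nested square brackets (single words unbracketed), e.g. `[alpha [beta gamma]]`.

The outermost head in the paraphrase is "barrel" (specifically "monastery barrel"), modified by "island garden stag".
Within "island garden stag", the head is "stag" (specifically "garden stag") and the modifier is "island".
Within "garden stag", the head is "stag" and the modifier is "garden".
Within "monastery barrel", the head is "barrel" and the modifier is "monastery".
So the structure is [[island [garden stag]] [monastery barrel]].

[[island [garden stag]] [monastery barrel]]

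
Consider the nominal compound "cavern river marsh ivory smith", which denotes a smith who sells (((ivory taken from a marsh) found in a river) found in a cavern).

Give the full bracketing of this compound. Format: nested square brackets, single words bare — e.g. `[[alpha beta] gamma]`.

At the top level: head "smith"; modifier "cavern river marsh ivory".
Inside "cavern river marsh ivory": head "ivory" (specifically "river marsh ivory"), modifier "cavern".
Inside "river marsh ivory": head "ivory" (specifically "marsh ivory"), modifier "river".
Inside "marsh ivory": head "ivory", modifier "marsh".
Putting it together: [[cavern [river [marsh ivory]]] smith].

[[cavern [river [marsh ivory]]] smith]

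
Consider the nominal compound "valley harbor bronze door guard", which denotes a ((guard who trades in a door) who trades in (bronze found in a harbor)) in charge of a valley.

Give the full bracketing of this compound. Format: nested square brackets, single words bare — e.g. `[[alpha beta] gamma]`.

Overall it is a kind of guard (specifically "harbor bronze door guard"); the modifier is "valley".
"harbor bronze door guard" → head "guard" (specifically "door guard"), modifier "harbor bronze".
"harbor bronze" → head "bronze", modifier "harbor".
"door guard" → head "guard", modifier "door".
So the structure is [valley [[harbor bronze] [door guard]]].

[valley [[harbor bronze] [door guard]]]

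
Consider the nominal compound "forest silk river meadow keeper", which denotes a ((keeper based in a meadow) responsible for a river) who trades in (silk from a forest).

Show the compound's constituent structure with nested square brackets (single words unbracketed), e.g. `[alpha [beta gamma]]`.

The outermost head in the paraphrase is "keeper" (specifically "river meadow keeper"), modified by "forest silk".
"forest silk" → head "silk", modifier "forest".
"river meadow keeper" → head "keeper" (specifically "meadow keeper"), modifier "river".
"meadow keeper" → head "keeper", modifier "meadow".
Assembled: [[forest silk] [river [meadow keeper]]].

[[forest silk] [river [meadow keeper]]]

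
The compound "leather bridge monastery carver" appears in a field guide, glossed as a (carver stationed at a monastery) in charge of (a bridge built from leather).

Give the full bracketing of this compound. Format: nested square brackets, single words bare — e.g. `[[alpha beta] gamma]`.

Overall it is a kind of carver (specifically "monastery carver"); the modifier is "leather bridge".
Inside "leather bridge": head "bridge", modifier "leather".
Inside "monastery carver": head "carver", modifier "monastery".
Assembled: [[leather bridge] [monastery carver]].

[[leather bridge] [monastery carver]]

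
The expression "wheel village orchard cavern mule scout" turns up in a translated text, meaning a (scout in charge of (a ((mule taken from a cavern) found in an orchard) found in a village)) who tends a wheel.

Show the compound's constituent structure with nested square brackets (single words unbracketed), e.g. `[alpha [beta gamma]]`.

Whole compound: head "scout" (specifically "village orchard cavern mule scout"), modifier "wheel".
Within "village orchard cavern mule scout", the head is "scout" and the modifier is "village orchard cavern mule".
Within "village orchard cavern mule", the head is "mule" (specifically "orchard cavern mule") and the modifier is "village".
Within "orchard cavern mule", the head is "mule" (specifically "cavern mule") and the modifier is "orchard".
Within "cavern mule", the head is "mule" and the modifier is "cavern".
Assembled: [wheel [[village [orchard [cavern mule]]] scout]].

[wheel [[village [orchard [cavern mule]]] scout]]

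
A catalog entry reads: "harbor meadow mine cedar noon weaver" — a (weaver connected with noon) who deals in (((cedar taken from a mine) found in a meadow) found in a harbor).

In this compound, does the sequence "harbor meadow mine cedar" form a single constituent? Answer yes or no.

The paraphrase groups the words so that "harbor meadow mine cedar" is one unit: it corresponds to a single parenthesized sub-phrase.
The full structure is [[harbor [meadow [mine cedar]]] [noon weaver]], in which [harbor meadow mine cedar] is a constituent.

yes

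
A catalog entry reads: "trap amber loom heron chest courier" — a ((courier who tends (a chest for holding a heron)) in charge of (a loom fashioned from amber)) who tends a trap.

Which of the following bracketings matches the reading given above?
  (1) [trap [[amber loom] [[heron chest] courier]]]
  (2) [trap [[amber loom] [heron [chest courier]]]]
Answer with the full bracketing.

The paraphrase's head is the "courier" part ("amber loom heron chest courier"); its modifier is "trap".
That top-level split, carried through the inner groups, gives [trap [[amber loom] [[heron chest] courier]]].

[trap [[amber loom] [[heron chest] courier]]]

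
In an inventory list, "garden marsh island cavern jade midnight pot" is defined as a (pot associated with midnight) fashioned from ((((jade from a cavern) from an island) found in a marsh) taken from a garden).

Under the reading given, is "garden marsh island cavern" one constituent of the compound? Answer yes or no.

no

The top-level split is [garden marsh island cavern jade] [midnight pot]; the full structure is [[garden [marsh [island [cavern jade]]]] [midnight pot]].
"garden marsh island cavern" straddles a constituent boundary, so it is not a single unit.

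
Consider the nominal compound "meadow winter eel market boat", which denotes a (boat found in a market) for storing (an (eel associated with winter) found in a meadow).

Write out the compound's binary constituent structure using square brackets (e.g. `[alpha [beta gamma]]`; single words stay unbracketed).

[[meadow [winter eel]] [market boat]]

Overall it is a kind of boat (specifically "market boat"); the modifier is "meadow winter eel".
"meadow winter eel" → head "eel" (specifically "winter eel"), modifier "meadow".
"winter eel" → head "eel", modifier "winter".
"market boat" → head "boat", modifier "market".
So the structure is [[meadow [winter eel]] [market boat]].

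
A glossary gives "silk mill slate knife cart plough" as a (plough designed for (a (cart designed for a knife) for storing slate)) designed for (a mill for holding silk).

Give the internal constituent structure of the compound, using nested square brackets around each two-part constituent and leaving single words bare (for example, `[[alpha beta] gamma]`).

[[silk mill] [[slate [knife cart]] plough]]

The outermost head in the paraphrase is "plough" (specifically "slate knife cart plough"), modified by "silk mill".
Inside "silk mill": head "mill", modifier "silk".
Inside "slate knife cart plough": head "plough", modifier "slate knife cart".
Inside "slate knife cart": head "cart" (specifically "knife cart"), modifier "slate".
Inside "knife cart": head "cart", modifier "knife".
Putting it together: [[silk mill] [[slate [knife cart]] plough]].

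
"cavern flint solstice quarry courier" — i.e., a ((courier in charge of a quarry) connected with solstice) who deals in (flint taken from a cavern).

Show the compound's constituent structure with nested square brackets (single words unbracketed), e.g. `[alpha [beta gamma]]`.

[[cavern flint] [solstice [quarry courier]]]

At the top level: head "courier" (specifically "solstice quarry courier"); modifier "cavern flint".
Inside "cavern flint": head "flint", modifier "cavern".
Inside "solstice quarry courier": head "courier" (specifically "quarry courier"), modifier "solstice".
Inside "quarry courier": head "courier", modifier "quarry".
So the structure is [[cavern flint] [solstice [quarry courier]]].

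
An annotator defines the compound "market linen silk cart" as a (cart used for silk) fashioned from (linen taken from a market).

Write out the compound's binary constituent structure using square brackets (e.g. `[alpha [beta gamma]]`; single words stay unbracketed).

[[market linen] [silk cart]]

At the top level: head "cart" (specifically "silk cart"); modifier "market linen".
"market linen" → head "linen", modifier "market".
"silk cart" → head "cart", modifier "silk".
Putting it together: [[market linen] [silk cart]].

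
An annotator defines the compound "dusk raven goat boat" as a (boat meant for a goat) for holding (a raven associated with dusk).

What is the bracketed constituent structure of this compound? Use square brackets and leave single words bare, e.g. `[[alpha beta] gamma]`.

[[dusk raven] [goat boat]]

At the top level: head "boat" (specifically "goat boat"); modifier "dusk raven".
Inside "dusk raven": head "raven", modifier "dusk".
Inside "goat boat": head "boat", modifier "goat".
So the structure is [[dusk raven] [goat boat]].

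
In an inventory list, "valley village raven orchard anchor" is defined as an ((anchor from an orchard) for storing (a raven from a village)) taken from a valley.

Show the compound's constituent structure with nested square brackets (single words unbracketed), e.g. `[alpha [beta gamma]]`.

The outermost head in the paraphrase is "anchor" (specifically "village raven orchard anchor"), modified by "valley".
Within "village raven orchard anchor", the head is "anchor" (specifically "orchard anchor") and the modifier is "village raven".
Within "village raven", the head is "raven" and the modifier is "village".
Within "orchard anchor", the head is "anchor" and the modifier is "orchard".
Putting it together: [valley [[village raven] [orchard anchor]]].

[valley [[village raven] [orchard anchor]]]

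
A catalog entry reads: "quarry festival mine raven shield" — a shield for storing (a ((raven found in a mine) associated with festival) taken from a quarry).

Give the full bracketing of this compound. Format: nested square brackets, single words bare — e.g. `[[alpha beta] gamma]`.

At the top level: head "shield"; modifier "quarry festival mine raven".
Inside "quarry festival mine raven": head "raven" (specifically "festival mine raven"), modifier "quarry".
Inside "festival mine raven": head "raven" (specifically "mine raven"), modifier "festival".
Inside "mine raven": head "raven", modifier "mine".
So the structure is [[quarry [festival [mine raven]]] shield].

[[quarry [festival [mine raven]]] shield]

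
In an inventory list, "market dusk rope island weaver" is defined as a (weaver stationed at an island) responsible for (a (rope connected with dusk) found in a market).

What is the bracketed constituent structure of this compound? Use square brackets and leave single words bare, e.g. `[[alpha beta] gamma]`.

At the top level: head "weaver" (specifically "island weaver"); modifier "market dusk rope".
"market dusk rope" → head "rope" (specifically "dusk rope"), modifier "market".
"dusk rope" → head "rope", modifier "dusk".
"island weaver" → head "weaver", modifier "island".
So the structure is [[market [dusk rope]] [island weaver]].

[[market [dusk rope]] [island weaver]]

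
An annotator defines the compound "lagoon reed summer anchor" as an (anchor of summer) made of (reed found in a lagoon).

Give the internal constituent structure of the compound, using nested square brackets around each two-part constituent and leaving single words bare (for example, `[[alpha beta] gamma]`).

[[lagoon reed] [summer anchor]]

The outermost head in the paraphrase is "anchor" (specifically "summer anchor"), modified by "lagoon reed".
"lagoon reed" → head "reed", modifier "lagoon".
"summer anchor" → head "anchor", modifier "summer".
Assembled: [[lagoon reed] [summer anchor]].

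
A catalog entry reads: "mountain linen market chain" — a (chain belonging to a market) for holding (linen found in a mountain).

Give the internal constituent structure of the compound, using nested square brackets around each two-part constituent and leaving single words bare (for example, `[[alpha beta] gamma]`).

[[mountain linen] [market chain]]

The outermost head in the paraphrase is "chain" (specifically "market chain"), modified by "mountain linen".
"mountain linen" → head "linen", modifier "mountain".
"market chain" → head "chain", modifier "market".
So the structure is [[mountain linen] [market chain]].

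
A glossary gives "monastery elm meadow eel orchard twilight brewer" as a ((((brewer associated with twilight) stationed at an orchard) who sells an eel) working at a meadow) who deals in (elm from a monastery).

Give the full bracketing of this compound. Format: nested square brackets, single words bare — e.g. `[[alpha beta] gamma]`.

Whole compound: head "brewer" (specifically "meadow eel orchard twilight brewer"), modifier "monastery elm".
"monastery elm" → head "elm", modifier "monastery".
"meadow eel orchard twilight brewer" → head "brewer" (specifically "eel orchard twilight brewer"), modifier "meadow".
"eel orchard twilight brewer" → head "brewer" (specifically "orchard twilight brewer"), modifier "eel".
"orchard twilight brewer" → head "brewer" (specifically "twilight brewer"), modifier "orchard".
"twilight brewer" → head "brewer", modifier "twilight".
Assembled: [[monastery elm] [meadow [eel [orchard [twilight brewer]]]]].

[[monastery elm] [meadow [eel [orchard [twilight brewer]]]]]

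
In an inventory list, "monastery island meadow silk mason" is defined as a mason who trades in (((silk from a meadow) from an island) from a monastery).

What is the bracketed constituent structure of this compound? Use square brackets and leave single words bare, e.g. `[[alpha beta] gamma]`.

Whole compound: head "mason", modifier "monastery island meadow silk".
Within "monastery island meadow silk", the head is "silk" (specifically "island meadow silk") and the modifier is "monastery".
Within "island meadow silk", the head is "silk" (specifically "meadow silk") and the modifier is "island".
Within "meadow silk", the head is "silk" and the modifier is "meadow".
Putting it together: [[monastery [island [meadow silk]]] mason].

[[monastery [island [meadow silk]]] mason]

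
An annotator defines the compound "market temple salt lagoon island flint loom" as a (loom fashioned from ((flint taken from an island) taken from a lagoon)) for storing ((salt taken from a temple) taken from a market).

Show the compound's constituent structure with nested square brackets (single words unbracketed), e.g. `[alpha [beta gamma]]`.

[[market [temple salt]] [[lagoon [island flint]] loom]]

Overall it is a kind of loom (specifically "lagoon island flint loom"); the modifier is "market temple salt".
Inside "market temple salt": head "salt" (specifically "temple salt"), modifier "market".
Inside "temple salt": head "salt", modifier "temple".
Inside "lagoon island flint loom": head "loom", modifier "lagoon island flint".
Inside "lagoon island flint": head "flint" (specifically "island flint"), modifier "lagoon".
Inside "island flint": head "flint", modifier "island".
So the structure is [[market [temple salt]] [[lagoon [island flint]] loom]].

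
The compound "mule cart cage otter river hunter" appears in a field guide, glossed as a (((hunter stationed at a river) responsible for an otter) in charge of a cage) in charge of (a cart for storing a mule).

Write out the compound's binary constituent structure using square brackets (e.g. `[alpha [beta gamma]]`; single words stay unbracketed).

[[mule cart] [cage [otter [river hunter]]]]

Whole compound: head "hunter" (specifically "cage otter river hunter"), modifier "mule cart".
Within "mule cart", the head is "cart" and the modifier is "mule".
Within "cage otter river hunter", the head is "hunter" (specifically "otter river hunter") and the modifier is "cage".
Within "otter river hunter", the head is "hunter" (specifically "river hunter") and the modifier is "otter".
Within "river hunter", the head is "hunter" and the modifier is "river".
So the structure is [[mule cart] [cage [otter [river hunter]]]].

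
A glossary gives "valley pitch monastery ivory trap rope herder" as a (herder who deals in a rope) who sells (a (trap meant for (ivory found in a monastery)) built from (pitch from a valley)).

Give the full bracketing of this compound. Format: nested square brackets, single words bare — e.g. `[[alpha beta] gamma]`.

[[[valley pitch] [[monastery ivory] trap]] [rope herder]]

At the top level: head "herder" (specifically "rope herder"); modifier "valley pitch monastery ivory trap".
Inside "valley pitch monastery ivory trap": head "trap" (specifically "monastery ivory trap"), modifier "valley pitch".
Inside "valley pitch": head "pitch", modifier "valley".
Inside "monastery ivory trap": head "trap", modifier "monastery ivory".
Inside "monastery ivory": head "ivory", modifier "monastery".
Inside "rope herder": head "herder", modifier "rope".
Putting it together: [[[valley pitch] [[monastery ivory] trap]] [rope herder]].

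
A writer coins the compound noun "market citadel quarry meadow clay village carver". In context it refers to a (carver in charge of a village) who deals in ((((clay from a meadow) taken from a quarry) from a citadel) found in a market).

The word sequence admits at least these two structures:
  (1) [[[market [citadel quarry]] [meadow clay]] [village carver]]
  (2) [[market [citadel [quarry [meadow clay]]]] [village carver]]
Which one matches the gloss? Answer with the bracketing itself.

[[market [citadel [quarry [meadow clay]]]] [village carver]]

The paraphrase's head is the "carver" part ("village carver"); its modifier is "market citadel quarry meadow clay".
That top-level split, carried through the inner groups, gives [[market [citadel [quarry [meadow clay]]]] [village carver]].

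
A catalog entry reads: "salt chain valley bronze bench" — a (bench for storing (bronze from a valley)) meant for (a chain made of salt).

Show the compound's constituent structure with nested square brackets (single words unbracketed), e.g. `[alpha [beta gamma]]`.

Whole compound: head "bench" (specifically "valley bronze bench"), modifier "salt chain".
Inside "salt chain": head "chain", modifier "salt".
Inside "valley bronze bench": head "bench", modifier "valley bronze".
Inside "valley bronze": head "bronze", modifier "valley".
So the structure is [[salt chain] [[valley bronze] bench]].

[[salt chain] [[valley bronze] bench]]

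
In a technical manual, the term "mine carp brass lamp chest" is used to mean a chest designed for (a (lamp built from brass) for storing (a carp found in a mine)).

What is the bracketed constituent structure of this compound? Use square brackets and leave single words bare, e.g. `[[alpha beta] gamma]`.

[[[mine carp] [brass lamp]] chest]

The outermost head in the paraphrase is "chest", modified by "mine carp brass lamp".
Within "mine carp brass lamp", the head is "lamp" (specifically "brass lamp") and the modifier is "mine carp".
Within "mine carp", the head is "carp" and the modifier is "mine".
Within "brass lamp", the head is "lamp" and the modifier is "brass".
Assembled: [[[mine carp] [brass lamp]] chest].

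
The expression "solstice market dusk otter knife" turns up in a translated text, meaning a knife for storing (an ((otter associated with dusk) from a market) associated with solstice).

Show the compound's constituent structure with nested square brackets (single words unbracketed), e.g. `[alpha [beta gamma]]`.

[[solstice [market [dusk otter]]] knife]

Whole compound: head "knife", modifier "solstice market dusk otter".
Within "solstice market dusk otter", the head is "otter" (specifically "market dusk otter") and the modifier is "solstice".
Within "market dusk otter", the head is "otter" (specifically "dusk otter") and the modifier is "market".
Within "dusk otter", the head is "otter" and the modifier is "dusk".
Putting it together: [[solstice [market [dusk otter]]] knife].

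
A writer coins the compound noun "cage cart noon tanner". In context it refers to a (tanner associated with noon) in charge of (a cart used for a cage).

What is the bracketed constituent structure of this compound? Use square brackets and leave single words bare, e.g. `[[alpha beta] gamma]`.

[[cage cart] [noon tanner]]

Whole compound: head "tanner" (specifically "noon tanner"), modifier "cage cart".
Within "cage cart", the head is "cart" and the modifier is "cage".
Within "noon tanner", the head is "tanner" and the modifier is "noon".
Assembled: [[cage cart] [noon tanner]].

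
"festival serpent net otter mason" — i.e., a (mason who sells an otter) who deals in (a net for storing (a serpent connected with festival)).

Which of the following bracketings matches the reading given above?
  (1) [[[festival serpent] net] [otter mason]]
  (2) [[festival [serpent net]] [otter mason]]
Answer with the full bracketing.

The paraphrase's head is the "mason" part ("otter mason"); its modifier is "festival serpent net".
That top-level split, carried through the inner groups, gives [[[festival serpent] net] [otter mason]].

[[[festival serpent] net] [otter mason]]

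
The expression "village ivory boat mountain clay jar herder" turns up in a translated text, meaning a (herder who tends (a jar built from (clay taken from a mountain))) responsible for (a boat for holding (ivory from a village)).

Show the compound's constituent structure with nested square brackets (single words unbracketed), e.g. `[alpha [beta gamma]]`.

[[[village ivory] boat] [[[mountain clay] jar] herder]]

At the top level: head "herder" (specifically "mountain clay jar herder"); modifier "village ivory boat".
Inside "village ivory boat": head "boat", modifier "village ivory".
Inside "village ivory": head "ivory", modifier "village".
Inside "mountain clay jar herder": head "herder", modifier "mountain clay jar".
Inside "mountain clay jar": head "jar", modifier "mountain clay".
Inside "mountain clay": head "clay", modifier "mountain".
So the structure is [[[village ivory] boat] [[[mountain clay] jar] herder]].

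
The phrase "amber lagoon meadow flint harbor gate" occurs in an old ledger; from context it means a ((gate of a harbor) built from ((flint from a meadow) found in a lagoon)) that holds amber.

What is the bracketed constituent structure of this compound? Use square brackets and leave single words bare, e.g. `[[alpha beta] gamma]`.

[amber [[lagoon [meadow flint]] [harbor gate]]]

Whole compound: head "gate" (specifically "lagoon meadow flint harbor gate"), modifier "amber".
"lagoon meadow flint harbor gate" → head "gate" (specifically "harbor gate"), modifier "lagoon meadow flint".
"lagoon meadow flint" → head "flint" (specifically "meadow flint"), modifier "lagoon".
"meadow flint" → head "flint", modifier "meadow".
"harbor gate" → head "gate", modifier "harbor".
Assembled: [amber [[lagoon [meadow flint]] [harbor gate]]].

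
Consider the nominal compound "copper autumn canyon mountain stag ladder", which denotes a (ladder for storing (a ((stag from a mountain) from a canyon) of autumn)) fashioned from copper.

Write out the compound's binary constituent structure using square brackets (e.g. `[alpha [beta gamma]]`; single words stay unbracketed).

Whole compound: head "ladder" (specifically "autumn canyon mountain stag ladder"), modifier "copper".
"autumn canyon mountain stag ladder" → head "ladder", modifier "autumn canyon mountain stag".
"autumn canyon mountain stag" → head "stag" (specifically "canyon mountain stag"), modifier "autumn".
"canyon mountain stag" → head "stag" (specifically "mountain stag"), modifier "canyon".
"mountain stag" → head "stag", modifier "mountain".
So the structure is [copper [[autumn [canyon [mountain stag]]] ladder]].

[copper [[autumn [canyon [mountain stag]]] ladder]]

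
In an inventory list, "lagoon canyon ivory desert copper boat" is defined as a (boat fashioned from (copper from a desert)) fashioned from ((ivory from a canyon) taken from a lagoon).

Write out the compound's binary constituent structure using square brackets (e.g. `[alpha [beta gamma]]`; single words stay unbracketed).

[[lagoon [canyon ivory]] [[desert copper] boat]]

At the top level: head "boat" (specifically "desert copper boat"); modifier "lagoon canyon ivory".
"lagoon canyon ivory" → head "ivory" (specifically "canyon ivory"), modifier "lagoon".
"canyon ivory" → head "ivory", modifier "canyon".
"desert copper boat" → head "boat", modifier "desert copper".
"desert copper" → head "copper", modifier "desert".
Assembled: [[lagoon [canyon ivory]] [[desert copper] boat]].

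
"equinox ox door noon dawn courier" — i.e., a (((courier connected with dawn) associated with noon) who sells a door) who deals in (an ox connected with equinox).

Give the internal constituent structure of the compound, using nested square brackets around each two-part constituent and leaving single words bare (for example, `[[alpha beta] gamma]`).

At the top level: head "courier" (specifically "door noon dawn courier"); modifier "equinox ox".
Within "equinox ox", the head is "ox" and the modifier is "equinox".
Within "door noon dawn courier", the head is "courier" (specifically "noon dawn courier") and the modifier is "door".
Within "noon dawn courier", the head is "courier" (specifically "dawn courier") and the modifier is "noon".
Within "dawn courier", the head is "courier" and the modifier is "dawn".
So the structure is [[equinox ox] [door [noon [dawn courier]]]].

[[equinox ox] [door [noon [dawn courier]]]]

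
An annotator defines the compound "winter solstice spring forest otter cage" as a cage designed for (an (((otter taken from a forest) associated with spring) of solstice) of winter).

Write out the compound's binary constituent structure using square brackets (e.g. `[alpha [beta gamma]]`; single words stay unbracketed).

The outermost head in the paraphrase is "cage", modified by "winter solstice spring forest otter".
Inside "winter solstice spring forest otter": head "otter" (specifically "solstice spring forest otter"), modifier "winter".
Inside "solstice spring forest otter": head "otter" (specifically "spring forest otter"), modifier "solstice".
Inside "spring forest otter": head "otter" (specifically "forest otter"), modifier "spring".
Inside "forest otter": head "otter", modifier "forest".
So the structure is [[winter [solstice [spring [forest otter]]]] cage].

[[winter [solstice [spring [forest otter]]]] cage]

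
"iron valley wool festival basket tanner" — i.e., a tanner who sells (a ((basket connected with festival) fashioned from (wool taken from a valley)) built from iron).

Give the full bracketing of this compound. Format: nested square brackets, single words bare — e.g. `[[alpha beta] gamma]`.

[[iron [[valley wool] [festival basket]]] tanner]

At the top level: head "tanner"; modifier "iron valley wool festival basket".
"iron valley wool festival basket" → head "basket" (specifically "valley wool festival basket"), modifier "iron".
"valley wool festival basket" → head "basket" (specifically "festival basket"), modifier "valley wool".
"valley wool" → head "wool", modifier "valley".
"festival basket" → head "basket", modifier "festival".
Putting it together: [[iron [[valley wool] [festival basket]]] tanner].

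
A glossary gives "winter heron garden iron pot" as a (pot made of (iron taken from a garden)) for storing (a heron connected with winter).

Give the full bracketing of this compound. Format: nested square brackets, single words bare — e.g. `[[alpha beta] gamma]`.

[[winter heron] [[garden iron] pot]]

At the top level: head "pot" (specifically "garden iron pot"); modifier "winter heron".
"winter heron" → head "heron", modifier "winter".
"garden iron pot" → head "pot", modifier "garden iron".
"garden iron" → head "iron", modifier "garden".
Putting it together: [[winter heron] [[garden iron] pot]].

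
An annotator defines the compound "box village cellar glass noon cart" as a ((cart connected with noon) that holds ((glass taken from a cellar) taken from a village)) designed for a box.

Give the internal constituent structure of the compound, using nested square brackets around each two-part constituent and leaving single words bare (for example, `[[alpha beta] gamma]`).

The outermost head in the paraphrase is "cart" (specifically "village cellar glass noon cart"), modified by "box".
"village cellar glass noon cart" → head "cart" (specifically "noon cart"), modifier "village cellar glass".
"village cellar glass" → head "glass" (specifically "cellar glass"), modifier "village".
"cellar glass" → head "glass", modifier "cellar".
"noon cart" → head "cart", modifier "noon".
So the structure is [box [[village [cellar glass]] [noon cart]]].

[box [[village [cellar glass]] [noon cart]]]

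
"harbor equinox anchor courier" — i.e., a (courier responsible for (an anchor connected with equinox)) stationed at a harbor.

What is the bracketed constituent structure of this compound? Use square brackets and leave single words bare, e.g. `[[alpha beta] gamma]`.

At the top level: head "courier" (specifically "equinox anchor courier"); modifier "harbor".
Inside "equinox anchor courier": head "courier", modifier "equinox anchor".
Inside "equinox anchor": head "anchor", modifier "equinox".
So the structure is [harbor [[equinox anchor] courier]].

[harbor [[equinox anchor] courier]]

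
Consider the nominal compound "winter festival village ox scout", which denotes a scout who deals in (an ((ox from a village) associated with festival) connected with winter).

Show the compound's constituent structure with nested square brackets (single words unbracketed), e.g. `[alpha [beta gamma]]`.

[[winter [festival [village ox]]] scout]

The outermost head in the paraphrase is "scout", modified by "winter festival village ox".
"winter festival village ox" → head "ox" (specifically "festival village ox"), modifier "winter".
"festival village ox" → head "ox" (specifically "village ox"), modifier "festival".
"village ox" → head "ox", modifier "village".
Putting it together: [[winter [festival [village ox]]] scout].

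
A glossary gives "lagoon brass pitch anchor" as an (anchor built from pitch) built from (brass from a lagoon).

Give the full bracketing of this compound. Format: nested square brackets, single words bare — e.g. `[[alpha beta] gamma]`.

[[lagoon brass] [pitch anchor]]

Overall it is a kind of anchor (specifically "pitch anchor"); the modifier is "lagoon brass".
Within "lagoon brass", the head is "brass" and the modifier is "lagoon".
Within "pitch anchor", the head is "anchor" and the modifier is "pitch".
Assembled: [[lagoon brass] [pitch anchor]].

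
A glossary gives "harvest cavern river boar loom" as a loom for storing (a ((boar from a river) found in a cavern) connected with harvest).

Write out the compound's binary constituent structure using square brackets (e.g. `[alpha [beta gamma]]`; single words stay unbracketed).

[[harvest [cavern [river boar]]] loom]

Whole compound: head "loom", modifier "harvest cavern river boar".
"harvest cavern river boar" → head "boar" (specifically "cavern river boar"), modifier "harvest".
"cavern river boar" → head "boar" (specifically "river boar"), modifier "cavern".
"river boar" → head "boar", modifier "river".
Putting it together: [[harvest [cavern [river boar]]] loom].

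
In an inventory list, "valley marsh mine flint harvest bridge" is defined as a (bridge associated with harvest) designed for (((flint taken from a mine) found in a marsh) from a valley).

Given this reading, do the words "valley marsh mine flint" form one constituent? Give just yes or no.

yes

The paraphrase groups the words so that "valley marsh mine flint" is one unit: it corresponds to a single parenthesized sub-phrase.
The full structure is [[valley [marsh [mine flint]]] [harvest bridge]], in which [valley marsh mine flint] is a constituent.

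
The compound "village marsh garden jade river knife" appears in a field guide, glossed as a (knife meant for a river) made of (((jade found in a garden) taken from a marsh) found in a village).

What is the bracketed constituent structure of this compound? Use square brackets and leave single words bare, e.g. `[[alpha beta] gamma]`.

The outermost head in the paraphrase is "knife" (specifically "river knife"), modified by "village marsh garden jade".
Inside "village marsh garden jade": head "jade" (specifically "marsh garden jade"), modifier "village".
Inside "marsh garden jade": head "jade" (specifically "garden jade"), modifier "marsh".
Inside "garden jade": head "jade", modifier "garden".
Inside "river knife": head "knife", modifier "river".
Assembled: [[village [marsh [garden jade]]] [river knife]].

[[village [marsh [garden jade]]] [river knife]]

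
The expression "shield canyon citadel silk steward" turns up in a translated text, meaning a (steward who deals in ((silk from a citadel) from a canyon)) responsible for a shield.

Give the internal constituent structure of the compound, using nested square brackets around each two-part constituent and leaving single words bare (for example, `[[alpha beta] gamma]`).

[shield [[canyon [citadel silk]] steward]]

The outermost head in the paraphrase is "steward" (specifically "canyon citadel silk steward"), modified by "shield".
Inside "canyon citadel silk steward": head "steward", modifier "canyon citadel silk".
Inside "canyon citadel silk": head "silk" (specifically "citadel silk"), modifier "canyon".
Inside "citadel silk": head "silk", modifier "citadel".
So the structure is [shield [[canyon [citadel silk]] steward]].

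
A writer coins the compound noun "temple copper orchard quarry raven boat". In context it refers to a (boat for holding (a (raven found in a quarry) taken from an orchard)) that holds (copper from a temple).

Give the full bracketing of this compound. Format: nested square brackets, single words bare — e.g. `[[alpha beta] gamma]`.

At the top level: head "boat" (specifically "orchard quarry raven boat"); modifier "temple copper".
Within "temple copper", the head is "copper" and the modifier is "temple".
Within "orchard quarry raven boat", the head is "boat" and the modifier is "orchard quarry raven".
Within "orchard quarry raven", the head is "raven" (specifically "quarry raven") and the modifier is "orchard".
Within "quarry raven", the head is "raven" and the modifier is "quarry".
Assembled: [[temple copper] [[orchard [quarry raven]] boat]].

[[temple copper] [[orchard [quarry raven]] boat]]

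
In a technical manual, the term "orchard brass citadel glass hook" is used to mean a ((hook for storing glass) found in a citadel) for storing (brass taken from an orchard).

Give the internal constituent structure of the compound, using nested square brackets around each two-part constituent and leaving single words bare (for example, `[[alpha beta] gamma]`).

[[orchard brass] [citadel [glass hook]]]

The outermost head in the paraphrase is "hook" (specifically "citadel glass hook"), modified by "orchard brass".
"orchard brass" → head "brass", modifier "orchard".
"citadel glass hook" → head "hook" (specifically "glass hook"), modifier "citadel".
"glass hook" → head "hook", modifier "glass".
Assembled: [[orchard brass] [citadel [glass hook]]].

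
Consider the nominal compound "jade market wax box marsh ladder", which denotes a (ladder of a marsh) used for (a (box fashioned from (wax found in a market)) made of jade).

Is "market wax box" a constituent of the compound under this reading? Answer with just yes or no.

yes

The paraphrase groups the words so that "market wax box" is one unit: it corresponds to a single parenthesized sub-phrase.
The full structure is [[jade [[market wax] box]] [marsh ladder]], in which [market wax box] is a constituent.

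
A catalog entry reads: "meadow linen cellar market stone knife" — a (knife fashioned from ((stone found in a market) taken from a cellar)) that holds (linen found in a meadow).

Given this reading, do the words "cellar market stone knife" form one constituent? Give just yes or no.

The paraphrase groups the words so that "cellar market stone knife" is one unit: it corresponds to a single parenthesized sub-phrase.
The full structure is [[meadow linen] [[cellar [market stone]] knife]], in which [cellar market stone knife] is a constituent.

yes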